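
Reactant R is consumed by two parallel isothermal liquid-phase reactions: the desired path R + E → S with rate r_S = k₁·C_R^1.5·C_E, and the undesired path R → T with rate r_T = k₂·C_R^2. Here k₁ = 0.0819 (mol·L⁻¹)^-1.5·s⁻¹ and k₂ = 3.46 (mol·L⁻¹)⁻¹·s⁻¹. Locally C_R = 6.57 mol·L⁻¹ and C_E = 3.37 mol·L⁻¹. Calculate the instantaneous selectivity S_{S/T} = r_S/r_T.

0.0311

S_{S/T} = r_S/r_T = (k₁·C_R^1.5·C_E)/(k₂·C_R^2) = (k₁/k₂)·C_R^-0.5·C_E.
= (0.0819×6.570^1.5×3.370) / (3.46×6.570^2) = 4.648/149.4 = 0.0311.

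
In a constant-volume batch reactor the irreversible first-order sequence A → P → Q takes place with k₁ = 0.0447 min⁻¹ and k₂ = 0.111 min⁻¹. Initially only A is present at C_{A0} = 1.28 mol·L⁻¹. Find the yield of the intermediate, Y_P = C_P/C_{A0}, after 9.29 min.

0.205

For first-order series with pure A initially, C_P(t) = k₁C_{A0}/(k₂−k₁)·(e^(−k₁t) − e^(−k₂t)).
e^(−k₁t) = e^(−0.0447×9.29) = e^(−0.4153) = 0.6602; e^(−k₂t) = e^(−1.031) = 0.3566.
C_P = 0.0447×1.28/(0.111−0.0447) × (0.6602−0.3566) = 0.8630×0.3036 = 0.2620 mol·L⁻¹.
Y_P = C_P/C_{A0} = 0.2620/1.28 = 0.205.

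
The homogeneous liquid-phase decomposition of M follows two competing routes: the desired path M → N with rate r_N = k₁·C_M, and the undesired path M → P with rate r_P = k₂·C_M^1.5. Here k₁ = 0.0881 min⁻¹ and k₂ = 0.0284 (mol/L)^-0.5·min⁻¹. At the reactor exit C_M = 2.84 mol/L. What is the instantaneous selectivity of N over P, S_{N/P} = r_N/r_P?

1.84

S_{N/P} = r_N/r_P = (k₁·C_M)/(k₂·C_M^1.5) = (k₁/k₂)·C_M^-0.5.
= (0.0881×2.840) / (0.0284×2.840^1.5) = 0.2502/0.1359 = 1.84.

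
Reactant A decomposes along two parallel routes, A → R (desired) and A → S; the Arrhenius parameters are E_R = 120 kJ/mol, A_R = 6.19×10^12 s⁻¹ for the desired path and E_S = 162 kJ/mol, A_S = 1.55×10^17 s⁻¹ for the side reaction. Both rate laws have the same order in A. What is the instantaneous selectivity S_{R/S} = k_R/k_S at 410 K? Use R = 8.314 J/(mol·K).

k_R/k_S = (A_R/A_S)·exp[−(E_R−E_S)/(RT)] = (A_R/A_S)·exp[(E_S−E_R)/(RT)].
(E_S−E_R)/(RT) = (162−120)×10³/(8.314×410) = 42000/3409 = 12.32.
k_R/k_S = (6.19×10^12/1.55×10^17)·exp(12.32) = 3.994×10^-5 × 2.244×10^5 = 8.96.
Since E_R < E_S, lowering the temperature improves selectivity toward R.

8.96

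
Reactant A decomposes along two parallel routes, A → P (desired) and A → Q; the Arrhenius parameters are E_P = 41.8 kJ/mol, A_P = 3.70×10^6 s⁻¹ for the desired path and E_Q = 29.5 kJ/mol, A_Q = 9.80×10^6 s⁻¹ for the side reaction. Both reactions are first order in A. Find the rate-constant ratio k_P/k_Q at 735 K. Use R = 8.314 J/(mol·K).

0.0504

Since both paths have the same order in A, the concentration cancels and S_{P/Q} = k_P/k_Q = (A_P/A_Q)·exp[(E_Q−E_P)/(RT)].
(E_Q−E_P)/(RT) = (29.5−41.8)×10³/(8.314×735) = -12300/6111 = -2.013.
k_P/k_Q = (3.70×10^6/9.80×10^6)·exp(-2.013) = 0.3776 × 0.1336 = 0.0504.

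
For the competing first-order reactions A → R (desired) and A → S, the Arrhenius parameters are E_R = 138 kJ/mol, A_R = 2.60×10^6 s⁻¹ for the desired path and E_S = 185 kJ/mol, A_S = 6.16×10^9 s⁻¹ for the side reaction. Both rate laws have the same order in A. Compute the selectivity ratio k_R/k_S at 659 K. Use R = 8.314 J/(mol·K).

With equal orders, S_{R/S} = k_R/k_S = (A_R/A_S)·exp[(E_S−E_R)/(RT)].
(E_S−E_R)/(RT) = (185−138)×10³/(8.314×659) = 47000/5479 = 8.578.
k_R/k_S = (2.60×10^6/6.16×10^9)·exp(8.578) = 4.221×10^-4 × 5315 = 2.24.
Since E_R < E_S, lowering the temperature improves selectivity toward R.

2.24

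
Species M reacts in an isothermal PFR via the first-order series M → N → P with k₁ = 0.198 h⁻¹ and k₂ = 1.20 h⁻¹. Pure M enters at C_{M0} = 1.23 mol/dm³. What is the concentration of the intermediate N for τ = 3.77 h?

For first-order series with pure M initially, C_N(τ) = k₁C_{M0}/(k₂−k₁)·(e^(−k₁τ) − e^(−k₂τ)).
e^(−k₁τ) = e^(−0.198×3.77) = e^(−0.7465) = 0.4740; e^(−k₂τ) = e^(−4.524) = 0.01085.
C_N = 0.198×1.23/(1.20−0.198) × (0.4740−0.01085) = 0.2431×0.4632 = 0.1126 mol/dm³.

0.113 mol/dm³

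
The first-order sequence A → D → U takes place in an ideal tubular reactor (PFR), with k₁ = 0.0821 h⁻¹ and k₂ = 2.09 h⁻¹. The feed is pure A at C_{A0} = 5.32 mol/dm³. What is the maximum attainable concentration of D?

0.183 mol/dm³

For a first-order series the maximum intermediate yield is C_{D,max}/C_{A0} = (k₁/k₂)^[k₂/(k₂−k₁)].
= (0.0821/2.09)^(2.09/(2.09−0.0821)) = (0.03928)^(1.041) = 0.03441.
C_{D,max} = 0.03441×5.32 = 0.183 mol/dm³.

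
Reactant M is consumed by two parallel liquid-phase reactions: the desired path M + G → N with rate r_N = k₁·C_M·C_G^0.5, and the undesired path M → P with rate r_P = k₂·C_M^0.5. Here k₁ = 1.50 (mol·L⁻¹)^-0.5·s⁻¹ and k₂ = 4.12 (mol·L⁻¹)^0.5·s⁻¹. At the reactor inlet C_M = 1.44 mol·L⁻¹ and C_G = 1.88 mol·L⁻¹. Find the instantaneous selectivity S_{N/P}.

0.599

S_{N/P} = r_N/r_P = (k₁·C_M·C_G^0.5)/(k₂·C_M^0.5) = (k₁/k₂)·C_M^0.5·C_G^0.5.
= (1.50×1.440×1.880^0.5) / (4.12×1.440^0.5) = 2.962/4.944 = 0.599.
Since the desired path is higher order in M, keeping C_M high (PFR or concentrated feed) favours N.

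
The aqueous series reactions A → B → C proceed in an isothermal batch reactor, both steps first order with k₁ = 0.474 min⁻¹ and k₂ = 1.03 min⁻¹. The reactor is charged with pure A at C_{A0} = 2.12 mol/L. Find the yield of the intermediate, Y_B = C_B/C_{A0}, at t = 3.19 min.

The intermediate concentration in a first-order A→B→C sequence is C_B = k₁C_{A0}(e^(−k₁t) − e^(−k₂t))/(k₂−k₁).
e^(−k₁t) = e^(−0.474×3.19) = e^(−1.512) = 0.2205; e^(−k₂t) = e^(−3.286) = 0.03741.
C_B = 0.474×2.12/(1.03−0.474) × (0.2205−0.03741) = 1.807×0.1830 = 0.3308 mol/L.
Y_B = C_B/C_{A0} = 0.3308/2.12 = 0.156.

0.156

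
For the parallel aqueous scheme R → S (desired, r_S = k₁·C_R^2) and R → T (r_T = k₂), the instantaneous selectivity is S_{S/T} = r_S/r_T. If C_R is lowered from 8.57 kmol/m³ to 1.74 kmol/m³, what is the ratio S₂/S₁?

S_{S/T} = (k₁/k₂)·C_R^2, so S₂/S₁ = (C_{R,2}/C_{R,1})^2.
= (1.74/8.57)^2 = (0.2030)^2 = 0.0412.

0.0412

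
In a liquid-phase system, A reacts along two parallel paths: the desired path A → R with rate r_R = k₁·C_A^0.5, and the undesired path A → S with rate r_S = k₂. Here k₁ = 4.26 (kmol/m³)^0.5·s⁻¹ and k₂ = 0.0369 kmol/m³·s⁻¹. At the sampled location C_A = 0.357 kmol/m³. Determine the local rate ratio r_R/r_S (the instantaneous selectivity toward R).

69.0

S_{R/S} = r_R/r_S = (k₁·C_A^0.5)/(k₂) = (k₁/k₂)·C_A^0.5.
= (4.26×0.3570^0.5) / (0.0369) = 2.545/0.03690 = 69.0.
Since the desired path is higher order in A, keeping C_A high (PFR or concentrated feed) favours R.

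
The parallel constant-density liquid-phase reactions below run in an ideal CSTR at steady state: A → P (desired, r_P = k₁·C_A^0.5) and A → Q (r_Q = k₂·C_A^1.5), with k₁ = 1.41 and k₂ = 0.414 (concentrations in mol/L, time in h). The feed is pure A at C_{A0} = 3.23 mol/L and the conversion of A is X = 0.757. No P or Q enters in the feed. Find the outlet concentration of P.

Exit C_A = C_{A0}(1−X) = 3.23×0.243 = 0.7849 mol/L.
In a CSTR the entire volume is at exit conditions, so r_P = 1.41×0.7849^0.5 = 1.249 and r_Q = 0.414×0.7849^1.5 = 0.2879.
Fraction of consumed A going to P: r_P/(r_P+r_Q) = 0.8127.
C_P = 0.8127·C_{A0}·X = 0.8127×3.23×0.757 = 1.99 mol/L.

1.99 mol/L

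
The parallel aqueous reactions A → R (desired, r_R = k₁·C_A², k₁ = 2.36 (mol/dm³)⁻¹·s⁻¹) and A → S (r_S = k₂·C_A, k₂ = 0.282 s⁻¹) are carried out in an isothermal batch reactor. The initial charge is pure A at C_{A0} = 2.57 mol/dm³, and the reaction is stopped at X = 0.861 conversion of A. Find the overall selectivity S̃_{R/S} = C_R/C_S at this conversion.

C_A = C_{A0}(1−X) = 0.3572 mol/dm³.
Along a PFR/batch, dC_S/dC_A = −r_S/(r_R+r_S) = −k₂/(k₂+k₁·C_A).
Integrating from C_{A0} to C_A: C_S = (0.282/2.36)·ln[(0.282+2.36·2.57)/(0.282+2.36·0.357)] = 0.1195·ln(6.347/1.125) = 0.2067 mol/dm³.
Then C_R = (C_{A0}−C_A) − C_S = 2.213 − 0.2067 = 2.006 mol/dm³.
S̃_{R/S} = C_R/C_S = 2.006/0.2067 = 9.70.

9.70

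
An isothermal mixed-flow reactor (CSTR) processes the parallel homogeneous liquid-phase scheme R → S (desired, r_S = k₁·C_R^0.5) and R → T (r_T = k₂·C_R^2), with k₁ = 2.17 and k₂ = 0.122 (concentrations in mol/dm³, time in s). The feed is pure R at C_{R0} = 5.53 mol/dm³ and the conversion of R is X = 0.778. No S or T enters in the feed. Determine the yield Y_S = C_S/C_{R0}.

Exit C_R = C_{R0}(1−X) = 5.53×0.222 = 1.228 mol/dm³.
In a CSTR the entire volume is at exit conditions, so r_S = 2.17×1.228^0.5 = 2.404 and r_T = 0.122×1.228^2 = 0.1839.
Fraction of consumed R going to S: r_S/(r_S+r_T) = 0.9290.
C_S = 0.9290·C_{R0}·X = 0.9290×5.53×0.778 = 4.00 mol/dm³; Y_S = C_S/C_{R0} = 0.723.

0.723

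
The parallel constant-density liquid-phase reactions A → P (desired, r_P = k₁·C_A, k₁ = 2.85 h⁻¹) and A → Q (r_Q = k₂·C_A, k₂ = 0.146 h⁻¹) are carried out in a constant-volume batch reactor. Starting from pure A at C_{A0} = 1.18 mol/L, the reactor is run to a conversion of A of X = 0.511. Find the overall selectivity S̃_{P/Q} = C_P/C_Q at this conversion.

19.5

C_A = C_{A0}(1−X) = 0.5770 mol/L.
Both paths are first order in A, so the instantaneous fraction to P is constant: dC_P/d(−C_A) = k₁/(k₁+k₂) = 0.9513.
C_P = 0.9513·(C_{A0}−C_A) = 0.9513×0.6030 = 0.574 mol/L.
C_Q = (C_{A0}−C_A)−C_P = 0.02938 mol/L; S̃_{P/Q} = 0.5736/0.02938 = 19.5.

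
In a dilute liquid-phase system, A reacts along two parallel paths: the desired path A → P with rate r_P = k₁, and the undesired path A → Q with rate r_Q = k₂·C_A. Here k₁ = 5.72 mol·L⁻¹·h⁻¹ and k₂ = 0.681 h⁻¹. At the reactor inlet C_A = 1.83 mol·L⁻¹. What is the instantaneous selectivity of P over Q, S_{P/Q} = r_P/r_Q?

4.59

S_{P/Q} = r_P/r_Q = (k₁)/(k₂·C_A) = (k₁/k₂)·C_A⁻¹.
= (5.72) / (0.681×1.830) = 5.720/1.246 = 4.59.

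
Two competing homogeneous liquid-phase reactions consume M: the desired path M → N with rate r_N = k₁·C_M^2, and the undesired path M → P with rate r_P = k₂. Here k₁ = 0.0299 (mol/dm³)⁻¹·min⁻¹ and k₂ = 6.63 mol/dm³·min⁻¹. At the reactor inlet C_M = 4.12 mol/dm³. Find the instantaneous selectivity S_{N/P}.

0.0766

S_{N/P} = r_N/r_P = (k₁·C_M^2)/(k₂) = (k₁/k₂)·C_M^2.
= (0.0299×4.120^2) / (6.63) = 0.5075/6.630 = 0.0766.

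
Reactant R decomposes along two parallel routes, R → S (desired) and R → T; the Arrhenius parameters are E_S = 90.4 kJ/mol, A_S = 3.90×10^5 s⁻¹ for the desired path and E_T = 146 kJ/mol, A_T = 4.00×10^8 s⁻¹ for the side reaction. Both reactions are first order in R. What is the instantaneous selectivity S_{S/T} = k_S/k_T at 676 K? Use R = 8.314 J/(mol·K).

With equal orders, S_{S/T} = k_S/k_T = (A_S/A_T)·exp[(E_T−E_S)/(RT)].
(E_T−E_S)/(RT) = (146−90.4)×10³/(8.314×676) = 55600/5620 = 9.893.
k_S/k_T = (3.90×10^5/4.00×10^8)·exp(9.893) = 9.750×10^-4 × 19787 = 19.3.
Since E_S < E_T, lowering the temperature improves selectivity toward S.

19.3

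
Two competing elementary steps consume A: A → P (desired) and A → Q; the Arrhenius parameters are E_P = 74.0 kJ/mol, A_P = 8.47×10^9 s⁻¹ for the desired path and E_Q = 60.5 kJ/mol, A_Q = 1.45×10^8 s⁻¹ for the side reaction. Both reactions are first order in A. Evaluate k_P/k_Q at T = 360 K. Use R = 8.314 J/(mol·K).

0.642

k_P/k_Q = (A_P/A_Q)·exp[−(E_P−E_Q)/(RT)] = (A_P/A_Q)·exp[(E_Q−E_P)/(RT)].
(E_Q−E_P)/(RT) = (60.5−74.0)×10³/(8.314×360) = -13500/2993 = -4.510.
k_P/k_Q = (8.47×10^9/1.45×10^8)·exp(-4.510) = 58.41 × 0.01099 = 0.642.
Since E_P > E_Q, raising the temperature improves selectivity toward P.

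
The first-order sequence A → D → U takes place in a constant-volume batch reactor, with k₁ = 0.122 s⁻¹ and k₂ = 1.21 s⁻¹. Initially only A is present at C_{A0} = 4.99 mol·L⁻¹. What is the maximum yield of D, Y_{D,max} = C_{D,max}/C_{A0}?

Evaluating C_D at t_opt = ln(k₂/k₁)/(k₂−k₁) gives C_{D,max}/C_{A0} = (k₁/k₂)^[k₂/(k₂−k₁)].
= (0.122/1.21)^(1.21/(1.21−0.122)) = (0.1008)^(1.112) = 0.07795.

0.0780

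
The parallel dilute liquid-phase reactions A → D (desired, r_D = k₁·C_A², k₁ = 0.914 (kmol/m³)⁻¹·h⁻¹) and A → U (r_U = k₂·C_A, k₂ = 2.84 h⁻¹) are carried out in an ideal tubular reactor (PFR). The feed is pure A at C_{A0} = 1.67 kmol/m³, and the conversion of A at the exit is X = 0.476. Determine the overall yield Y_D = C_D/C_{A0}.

C_A = C_{A0}(1−X) = 0.8751 kmol/m³.
Along a PFR/batch, dC_U/dC_A = −r_U/(r_D+r_U) = −k₂/(k₂+k₁·C_A).
Integrating from C_{A0} to C_A: C_U = (2.84/0.914)·ln[(2.84+0.914·1.67)/(2.84+0.914·0.875)] = 3.107·ln(4.366/3.640) = 0.5655 kmol/m³.
Then C_D = (C_{A0}−C_A) − C_U = 0.7949 − 0.5655 = 0.2294 kmol/m³.
Y_D = C_D/C_{A0} = 0.2294/1.67 = 0.137.

0.137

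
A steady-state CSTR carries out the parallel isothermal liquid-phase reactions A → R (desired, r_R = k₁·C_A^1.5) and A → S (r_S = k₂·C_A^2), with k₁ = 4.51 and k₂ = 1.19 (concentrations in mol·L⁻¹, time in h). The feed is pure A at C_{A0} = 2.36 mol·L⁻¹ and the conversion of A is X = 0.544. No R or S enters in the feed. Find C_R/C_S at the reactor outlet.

3.65

Exit C_A = C_{A0}(1−X) = 2.36×0.456 = 1.076 mol·L⁻¹.
Rates in a CSTR are evaluated at the outlet concentration: r_R = 4.51×1.076^1.5 = 5.035, r_S = 1.19×1.076^2 = 1.378.
Overall selectivity = C_R/C_S = r_Rτ/(r_Sτ) = r_R/r_S = 3.65.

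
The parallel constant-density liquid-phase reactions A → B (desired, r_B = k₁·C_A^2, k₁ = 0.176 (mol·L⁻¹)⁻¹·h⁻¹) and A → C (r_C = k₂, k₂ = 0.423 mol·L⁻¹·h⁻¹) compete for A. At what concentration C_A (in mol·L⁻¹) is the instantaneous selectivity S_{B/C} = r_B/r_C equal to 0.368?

S_{B/C} = (k₁/k₂)·C_A^2 ⇒ C_A = (S·k₂/k₁)^(0.5).
= (0.368×0.423/0.176)^(0.5) = (0.8845)^(0.5) = 0.940 mol·L⁻¹.

0.940 mol·L⁻¹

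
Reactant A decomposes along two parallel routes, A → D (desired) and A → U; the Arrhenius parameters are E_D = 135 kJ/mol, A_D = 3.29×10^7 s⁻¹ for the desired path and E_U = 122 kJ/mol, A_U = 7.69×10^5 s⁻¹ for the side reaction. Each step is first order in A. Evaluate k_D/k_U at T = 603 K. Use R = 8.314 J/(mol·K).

With equal orders, S_{D/U} = k_D/k_U = (A_D/A_U)·exp[(E_U−E_D)/(RT)].
(E_U−E_D)/(RT) = (122−135)×10³/(8.314×603) = -13000/5013 = -2.593.
k_D/k_U = (3.29×10^7/7.69×10^5)·exp(-2.593) = 42.78 × 0.07479 = 3.20.
Since E_D > E_U, raising the temperature improves selectivity toward D.

3.20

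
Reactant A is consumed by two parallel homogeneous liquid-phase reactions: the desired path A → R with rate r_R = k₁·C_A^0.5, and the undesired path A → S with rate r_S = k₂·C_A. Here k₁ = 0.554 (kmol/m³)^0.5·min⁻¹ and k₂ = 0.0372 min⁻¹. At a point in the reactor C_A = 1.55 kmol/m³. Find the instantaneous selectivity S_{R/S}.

12.0

S_{R/S} = r_R/r_S = (k₁·C_A^0.5)/(k₂·C_A) = (k₁/k₂)·C_A^-0.5.
= (0.554×1.550^0.5) / (0.0372×1.550) = 0.6897/0.05766 = 12.0.
The undesired path is higher order in A, so low C_A (CSTR or dilute feed) favours R.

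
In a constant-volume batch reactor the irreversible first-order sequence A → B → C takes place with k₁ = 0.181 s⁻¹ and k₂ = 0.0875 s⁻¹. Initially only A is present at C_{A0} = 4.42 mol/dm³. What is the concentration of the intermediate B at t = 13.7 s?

1.86 mol/dm³

The intermediate concentration in a first-order A→B→C sequence is C_B = k₁C_{A0}(e^(−k₁t) − e^(−k₂t))/(k₂−k₁).
e^(−k₁t) = e^(−0.181×13.7) = e^(−2.480) = 0.08377; e^(−k₂t) = e^(−1.199) = 0.3016.
C_B = 0.181×4.42/(0.0875−0.181) × (0.08377−0.3016) = (-8.556)×(-0.2178) = 1.864 mol/dm³.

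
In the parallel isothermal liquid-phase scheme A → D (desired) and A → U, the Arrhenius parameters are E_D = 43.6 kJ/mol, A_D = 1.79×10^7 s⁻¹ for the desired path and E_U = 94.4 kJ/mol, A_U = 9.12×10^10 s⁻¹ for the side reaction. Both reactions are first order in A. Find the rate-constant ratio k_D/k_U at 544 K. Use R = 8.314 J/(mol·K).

With equal orders, S_{D/U} = k_D/k_U = (A_D/A_U)·exp[(E_U−E_D)/(RT)].
(E_U−E_D)/(RT) = (94.4−43.6)×10³/(8.314×544) = 50800/4523 = 11.23.
k_D/k_U = (1.79×10^7/9.12×10^10)·exp(11.23) = 1.963×10^-4 × 75504 = 14.8.
Since E_D < E_U, lowering the temperature improves selectivity toward D.

14.8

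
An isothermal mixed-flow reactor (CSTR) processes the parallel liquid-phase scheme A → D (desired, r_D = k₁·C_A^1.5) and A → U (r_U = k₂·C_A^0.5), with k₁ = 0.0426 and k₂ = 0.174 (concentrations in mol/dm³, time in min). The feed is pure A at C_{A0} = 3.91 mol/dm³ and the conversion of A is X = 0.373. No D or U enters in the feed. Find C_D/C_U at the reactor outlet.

0.600

Exit C_A = C_{A0}(1−X) = 3.91×0.627 = 2.452 mol/dm³.
In a CSTR the entire volume is at exit conditions, so r_D = 0.0426×2.452^1.5 = 0.1635 and r_U = 0.174×2.452^0.5 = 0.2724.
Overall selectivity = C_D/C_U = r_Dτ/(r_Uτ) = r_D/r_U = 0.600.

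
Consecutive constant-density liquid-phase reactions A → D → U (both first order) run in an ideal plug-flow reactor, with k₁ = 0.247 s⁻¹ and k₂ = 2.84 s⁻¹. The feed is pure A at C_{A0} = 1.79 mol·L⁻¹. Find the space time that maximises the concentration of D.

The intermediate peaks when r₁ = r₂, i.e. k₁e^(−k₁τ) = k₂e^(−k₂τ), giving τ_opt = ln(k₂/k₁)/(k₂−k₁).
= ln(2.84/0.247)/(2.84−0.247) = ln(11.50)/2.593 = 2.442/2.593 = 0.942 s.

0.942 s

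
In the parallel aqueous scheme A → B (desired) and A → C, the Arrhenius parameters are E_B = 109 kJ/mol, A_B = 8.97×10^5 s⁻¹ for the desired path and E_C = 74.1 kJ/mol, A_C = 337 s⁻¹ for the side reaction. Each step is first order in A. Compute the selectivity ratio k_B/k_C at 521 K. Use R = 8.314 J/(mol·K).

With equal orders, S_{B/C} = k_B/k_C = (A_B/A_C)·exp[(E_C−E_B)/(RT)].
(E_C−E_B)/(RT) = (74.1−109)×10³/(8.314×521) = -34900/4332 = -8.057.
k_B/k_C = (8.97×10^5/337)·exp(-8.057) = 2662 × 3.169×10^-4 = 0.843.
Since E_B > E_C, raising the temperature improves selectivity toward B.

0.843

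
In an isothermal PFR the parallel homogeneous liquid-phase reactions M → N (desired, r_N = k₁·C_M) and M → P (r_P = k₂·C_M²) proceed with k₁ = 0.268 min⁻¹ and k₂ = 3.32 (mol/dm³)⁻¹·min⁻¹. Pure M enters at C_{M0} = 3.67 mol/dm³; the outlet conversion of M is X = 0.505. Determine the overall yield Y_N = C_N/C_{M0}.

0.0150

C_M = C_{M0}(1−X) = 1.817 mol/dm³.
Along a PFR/batch, dC_N/dC_M = −r_N/(r_N+r_P) = −k₁/(k₁+k₂·C_M).
Integrating from C_{M0} to C_M: C_N = (0.268/3.32)·ln[(0.268+3.32·3.67)/(0.268+3.32·1.82)] = 0.08072·ln(12.45/6.299) = 0.05501 mol/dm³.
Y_N = C_N/C_{M0} = 0.05501/3.67 = 0.0150.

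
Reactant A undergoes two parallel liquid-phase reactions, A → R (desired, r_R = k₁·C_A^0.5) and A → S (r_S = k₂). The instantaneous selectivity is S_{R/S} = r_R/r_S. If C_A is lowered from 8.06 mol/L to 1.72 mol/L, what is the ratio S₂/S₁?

S_{R/S} = (k₁/k₂)·C_A^0.5, so S₂/S₁ = (C_{A,2}/C_{A,1})^0.5.
= (1.72/8.06)^0.5 = (0.2134)^0.5 = 0.462.
Selectivity toward R falls as C_A falls — high-concentration operation is favoured.

0.462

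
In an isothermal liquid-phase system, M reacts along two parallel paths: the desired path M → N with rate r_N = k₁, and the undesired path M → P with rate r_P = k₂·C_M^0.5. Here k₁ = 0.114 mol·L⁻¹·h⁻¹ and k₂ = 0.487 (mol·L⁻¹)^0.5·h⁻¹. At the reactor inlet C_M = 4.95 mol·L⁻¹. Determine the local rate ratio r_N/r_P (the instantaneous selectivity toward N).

S_{N/P} = r_N/r_P = (k₁)/(k₂·C_M^0.5) = (k₁/k₂)·C_M^-0.5.
= (0.114) / (0.487×4.950^0.5) = 0.1140/1.084 = 0.105.

0.105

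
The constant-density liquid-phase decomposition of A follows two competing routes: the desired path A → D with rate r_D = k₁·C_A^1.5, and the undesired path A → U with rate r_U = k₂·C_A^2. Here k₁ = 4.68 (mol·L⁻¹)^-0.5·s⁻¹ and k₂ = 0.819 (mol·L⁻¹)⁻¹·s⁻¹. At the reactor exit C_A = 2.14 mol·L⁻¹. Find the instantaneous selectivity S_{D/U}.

S_{D/U} = r_D/r_U = (k₁·C_A^1.5)/(k₂·C_A^2) = (k₁/k₂)·C_A^-0.5.
= (4.68×2.140^1.5) / (0.819×2.140^2) = 14.65/3.751 = 3.91.

3.91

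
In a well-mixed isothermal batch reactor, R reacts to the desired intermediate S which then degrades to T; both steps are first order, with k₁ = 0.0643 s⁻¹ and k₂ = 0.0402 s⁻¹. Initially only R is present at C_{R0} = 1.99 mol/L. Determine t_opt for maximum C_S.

19.5 s

Setting dC_S/dt = 0 gives t_opt = ln(k₂/k₁)/(k₂−k₁).
= ln(0.0402/0.0643)/(0.0402−0.0643) = ln(0.6252)/-0.02410 = -0.4697/-0.02410 = 19.5 s.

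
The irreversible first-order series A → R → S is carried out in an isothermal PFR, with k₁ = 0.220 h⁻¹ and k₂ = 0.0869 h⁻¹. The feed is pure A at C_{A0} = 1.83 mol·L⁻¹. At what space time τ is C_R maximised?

6.98 h

The intermediate peaks when r₁ = r₂, i.e. k₁e^(−k₁τ) = k₂e^(−k₂τ), giving τ_opt = ln(k₂/k₁)/(k₂−k₁).
= ln(0.0869/0.220)/(0.0869−0.220) = ln(0.3950)/-0.1331 = -0.9289/-0.1331 = 6.98 h.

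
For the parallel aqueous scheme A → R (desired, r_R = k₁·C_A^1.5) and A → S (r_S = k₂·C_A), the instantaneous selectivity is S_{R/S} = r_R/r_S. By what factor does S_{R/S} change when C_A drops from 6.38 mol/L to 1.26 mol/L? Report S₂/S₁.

0.444

S_{R/S} = (k₁/k₂)·C_A^0.5, so S₂/S₁ = (C_{A,2}/C_{A,1})^0.5.
= (1.26/6.38)^0.5 = (0.1975)^0.5 = 0.444.
Selectivity toward R falls as C_A falls — high-concentration operation is favoured.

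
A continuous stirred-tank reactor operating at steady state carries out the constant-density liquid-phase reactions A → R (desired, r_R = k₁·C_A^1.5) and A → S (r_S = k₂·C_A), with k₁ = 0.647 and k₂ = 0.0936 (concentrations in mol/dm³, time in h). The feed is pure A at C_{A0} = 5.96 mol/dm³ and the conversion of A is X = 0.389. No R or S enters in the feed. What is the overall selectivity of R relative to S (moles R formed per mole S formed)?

Exit C_A = C_{A0}(1−X) = 5.96×0.611 = 3.642 mol/dm³.
Rates in a CSTR are evaluated at the outlet concentration: r_R = 0.647×3.642^1.5 = 4.496, r_S = 0.0936×3.642 = 0.3409.
Overall selectivity = C_R/C_S = r_Rτ/(r_Sτ) = r_R/r_S = 13.2.

13.2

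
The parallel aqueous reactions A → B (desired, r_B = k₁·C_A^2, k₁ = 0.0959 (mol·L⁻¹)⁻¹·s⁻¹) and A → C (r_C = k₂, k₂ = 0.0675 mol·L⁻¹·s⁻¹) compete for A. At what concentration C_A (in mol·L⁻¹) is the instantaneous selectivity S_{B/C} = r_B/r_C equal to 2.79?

1.40 mol·L⁻¹

S_{B/C} = (k₁/k₂)·C_A^2 ⇒ C_A = (S·k₂/k₁)^(0.5).
= (2.79×0.0675/0.0959)^(0.5) = (1.964)^(0.5) = 1.40 mol·L⁻¹.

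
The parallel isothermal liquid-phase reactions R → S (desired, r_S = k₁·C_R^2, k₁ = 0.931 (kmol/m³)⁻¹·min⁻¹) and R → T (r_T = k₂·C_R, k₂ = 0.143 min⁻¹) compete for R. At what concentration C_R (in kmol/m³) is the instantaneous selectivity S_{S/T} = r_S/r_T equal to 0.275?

0.0422 kmol/m³

S_{S/T} = (k₁/k₂)·C_R ⇒ C_R = S·k₂/k₁.
= 0.275×0.143/0.931 = 0.0422 kmol/m³.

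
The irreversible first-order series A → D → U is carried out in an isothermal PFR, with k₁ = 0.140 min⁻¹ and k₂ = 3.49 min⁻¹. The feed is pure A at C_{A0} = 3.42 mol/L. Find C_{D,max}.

0.120 mol/L

Evaluating C_D at τ_opt = ln(k₂/k₁)/(k₂−k₁) gives C_{D,max}/C_{A0} = (k₁/k₂)^[k₂/(k₂−k₁)].
= (0.140/3.49)^(3.49/(3.49−0.140)) = (0.04011)^(1.042) = 0.03507.
C_{D,max} = 0.03507×3.42 = 0.120 mol/L.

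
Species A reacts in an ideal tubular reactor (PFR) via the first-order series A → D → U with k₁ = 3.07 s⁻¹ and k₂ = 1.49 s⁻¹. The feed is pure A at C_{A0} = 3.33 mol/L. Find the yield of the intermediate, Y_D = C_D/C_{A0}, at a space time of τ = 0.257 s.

0.442

Solving the coupled first-order balances gives C_D(τ) = [k₁/(k₂−k₁)]·C_{A0}·(e^(−k₁τ) − e^(−k₂τ)).
e^(−k₁τ) = e^(−3.07×0.257) = e^(−0.7890) = 0.4543; e^(−k₂τ) = e^(−0.3829) = 0.6819.
C_D = 3.07×3.33/(1.49−3.07) × (0.4543−0.6819) = (-6.470)×(-0.2276) = 1.472 mol/L.
Y_D = C_D/C_{A0} = 1.472/3.33 = 0.442.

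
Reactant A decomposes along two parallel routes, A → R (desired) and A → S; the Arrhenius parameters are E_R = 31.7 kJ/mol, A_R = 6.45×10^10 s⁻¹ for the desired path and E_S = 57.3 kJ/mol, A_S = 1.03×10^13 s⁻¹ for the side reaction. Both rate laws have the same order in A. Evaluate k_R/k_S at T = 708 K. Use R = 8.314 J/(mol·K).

Since both paths have the same order in A, the concentration cancels and S_{R/S} = k_R/k_S = (A_R/A_S)·exp[(E_S−E_R)/(RT)].
(E_S−E_R)/(RT) = (57.3−31.7)×10³/(8.314×708) = 25600/5886 = 4.349.
k_R/k_S = (6.45×10^10/1.03×10^13)·exp(4.349) = 0.006262 × 77.41 = 0.485.

0.485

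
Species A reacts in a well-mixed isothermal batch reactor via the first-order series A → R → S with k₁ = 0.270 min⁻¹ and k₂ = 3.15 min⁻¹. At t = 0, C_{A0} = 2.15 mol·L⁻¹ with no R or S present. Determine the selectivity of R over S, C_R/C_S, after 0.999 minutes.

0.400

Solving the coupled first-order balances gives C_R(t) = [k₁/(k₂−k₁)]·C_{A0}·(e^(−k₁t) − e^(−k₂t)).
e^(−k₁t) = e^(−0.270×0.999) = e^(−0.2697) = 0.7636; e^(−k₂t) = e^(−3.147) = 0.04299.
C_R = 0.270×2.15/(3.15−0.270) × (0.7636−0.04299) = 0.2016×0.7206 = 0.1452 mol·L⁻¹.
C_A = C_{A0}e^(−k₁t) = 1.642 mol·L⁻¹, so C_S = C_{A0}−C_A−C_R = 0.3630 mol·L⁻¹; C_R/C_S = 0.400.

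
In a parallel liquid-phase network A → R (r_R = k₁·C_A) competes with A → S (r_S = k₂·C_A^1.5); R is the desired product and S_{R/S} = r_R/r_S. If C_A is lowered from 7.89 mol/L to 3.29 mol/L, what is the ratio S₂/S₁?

S_{R/S} = (k₁/k₂)·C_A^-0.5, so S₂/S₁ = (C_{A,2}/C_{A,1})^-0.5.
= (3.29/7.89)^(-0.5) = (0.4170)^(-0.5) = 1.55.

1.55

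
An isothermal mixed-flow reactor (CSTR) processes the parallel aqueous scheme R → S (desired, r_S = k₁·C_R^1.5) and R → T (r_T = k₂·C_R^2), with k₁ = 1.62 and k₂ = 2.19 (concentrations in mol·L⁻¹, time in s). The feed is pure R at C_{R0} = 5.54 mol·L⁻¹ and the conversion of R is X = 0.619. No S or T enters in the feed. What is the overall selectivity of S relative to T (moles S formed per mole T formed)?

Exit C_R = C_{R0}(1−X) = 5.54×0.381 = 2.111 mol·L⁻¹.
A CSTR operates uniformly at the exit composition, giving r_S = 4.968 and r_T = 9.757 (each k·C_R^n at C_R = 2.111).
Overall selectivity = C_S/C_T = r_Sτ/(r_Tτ) = r_S/r_T = 0.509.

0.509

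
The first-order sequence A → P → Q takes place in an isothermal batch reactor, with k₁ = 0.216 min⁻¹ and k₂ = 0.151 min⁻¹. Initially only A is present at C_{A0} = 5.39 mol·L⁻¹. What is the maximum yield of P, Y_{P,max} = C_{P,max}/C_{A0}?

For a first-order series the maximum intermediate yield is C_{P,max}/C_{A0} = (k₁/k₂)^[k₂/(k₂−k₁)].
= (0.216/0.151)^(0.151/(0.151−0.216)) = (1.430)^(-2.323) = 0.4353.

0.435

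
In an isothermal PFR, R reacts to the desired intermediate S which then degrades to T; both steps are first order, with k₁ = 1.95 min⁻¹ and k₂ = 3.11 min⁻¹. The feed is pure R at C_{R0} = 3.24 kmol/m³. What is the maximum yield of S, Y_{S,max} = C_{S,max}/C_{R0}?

0.286

For a first-order series the maximum intermediate yield is C_{S,max}/C_{R0} = (k₁/k₂)^[k₂/(k₂−k₁)].
= (1.95/3.11)^(3.11/(3.11−1.95)) = (0.6270)^(2.681) = 0.2861.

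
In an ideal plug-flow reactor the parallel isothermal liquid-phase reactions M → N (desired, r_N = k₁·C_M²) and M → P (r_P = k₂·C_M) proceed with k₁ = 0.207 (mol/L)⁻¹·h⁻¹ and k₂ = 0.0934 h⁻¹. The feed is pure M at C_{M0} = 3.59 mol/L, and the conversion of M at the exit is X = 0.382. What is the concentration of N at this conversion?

1.18 mol/L

C_M = C_{M0}(1−X) = 2.219 mol/L.
Along a PFR/batch, dC_P/dC_M = −r_P/(r_N+r_P) = −k₂/(k₂+k₁·C_M).
Integrating from C_{M0} to C_M: C_P = (0.0934/0.207)·ln[(0.0934+0.207·3.59)/(0.0934+0.207·2.22)] = 0.4512·ln(0.8365/0.5527) = 0.1870 mol/L.
Then C_N = (C_{M0}−C_M) − C_P = 1.371 − 0.1870 = 1.184 mol/L.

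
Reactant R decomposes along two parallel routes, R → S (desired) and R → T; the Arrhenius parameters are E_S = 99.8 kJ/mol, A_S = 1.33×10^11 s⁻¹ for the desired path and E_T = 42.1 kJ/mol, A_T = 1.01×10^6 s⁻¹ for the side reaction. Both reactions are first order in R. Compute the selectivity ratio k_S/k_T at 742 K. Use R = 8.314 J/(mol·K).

11.4

k_S/k_T = (A_S/A_T)·exp[−(E_S−E_T)/(RT)] = (A_S/A_T)·exp[(E_T−E_S)/(RT)].
(E_T−E_S)/(RT) = (42.1−99.8)×10³/(8.314×742) = -57700/6169 = -9.353.
k_S/k_T = (1.33×10^11/1.01×10^6)·exp(-9.353) = 1.317×10^5 × 8.668×10^-5 = 11.4.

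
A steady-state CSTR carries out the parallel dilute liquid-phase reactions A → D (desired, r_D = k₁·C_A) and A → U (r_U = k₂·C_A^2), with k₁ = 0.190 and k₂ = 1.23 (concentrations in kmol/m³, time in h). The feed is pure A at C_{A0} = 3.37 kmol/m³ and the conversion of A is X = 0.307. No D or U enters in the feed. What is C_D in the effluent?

Exit C_A = C_{A0}(1−X) = 3.37×0.693 = 2.335 kmol/m³.
In a CSTR the entire volume is at exit conditions, so r_D = 0.190×2.335 = 0.4437 and r_U = 1.23×2.335^2 = 6.709.
Fraction of consumed A going to D: r_D/(r_D+r_U) = 0.06204.
C_D = 0.06204·C_{A0}·X = 0.06204×3.37×0.307 = 0.0642 kmol/m³.

0.0642 kmol/m³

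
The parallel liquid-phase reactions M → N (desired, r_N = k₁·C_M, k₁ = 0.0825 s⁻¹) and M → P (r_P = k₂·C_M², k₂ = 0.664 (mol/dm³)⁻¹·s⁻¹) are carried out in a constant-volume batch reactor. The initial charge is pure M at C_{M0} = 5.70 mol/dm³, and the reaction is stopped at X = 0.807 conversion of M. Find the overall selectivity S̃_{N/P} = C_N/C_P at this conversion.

0.0440

C_M = C_{M0}(1−X) = 1.100 mol/dm³.
Along a PFR/batch, dC_N/dC_M = −r_N/(r_N+r_P) = −k₁/(k₁+k₂·C_M).
Integrating from C_{M0} to C_M: C_N = (0.0825/0.664)·ln[(0.0825+0.664·5.70)/(0.0825+0.664·1.10)] = 0.1242·ln(3.867/0.8130) = 0.1938 mol/dm³.
C_P = (C_{M0}−C_M)−C_N = 4.406 mol/dm³; S̃_{N/P} = 0.1938/4.406 = 0.0440.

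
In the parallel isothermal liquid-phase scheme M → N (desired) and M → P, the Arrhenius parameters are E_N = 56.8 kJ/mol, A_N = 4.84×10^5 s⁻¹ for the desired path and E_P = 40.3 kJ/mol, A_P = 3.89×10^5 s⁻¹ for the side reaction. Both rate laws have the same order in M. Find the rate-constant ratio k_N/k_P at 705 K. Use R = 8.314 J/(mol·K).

0.0745

With equal orders, S_{N/P} = k_N/k_P = (A_N/A_P)·exp[(E_P−E_N)/(RT)].
(E_P−E_N)/(RT) = (40.3−56.8)×10³/(8.314×705) = -16500/5861 = -2.815.
k_N/k_P = (4.84×10^5/3.89×10^5)·exp(-2.815) = 1.244 × 0.05990 = 0.0745.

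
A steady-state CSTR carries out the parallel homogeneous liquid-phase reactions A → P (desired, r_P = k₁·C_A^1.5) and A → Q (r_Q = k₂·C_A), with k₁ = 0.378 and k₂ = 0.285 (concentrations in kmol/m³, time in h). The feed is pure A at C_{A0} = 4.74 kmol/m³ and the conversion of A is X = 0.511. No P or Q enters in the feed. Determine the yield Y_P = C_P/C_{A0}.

0.342

Exit C_A = C_{A0}(1−X) = 4.74×0.489 = 2.318 kmol/m³.
Rates in a CSTR are evaluated at the outlet concentration: r_P = 0.378×2.318^1.5 = 1.334, r_Q = 0.285×2.318 = 0.6606.
Fraction of consumed A going to P: r_P/(r_P+r_Q) = 0.6688.
C_P = 0.6688·C_{A0}·X = 0.6688×4.74×0.511 = 1.62 kmol/m³; Y_P = C_P/C_{A0} = 0.342.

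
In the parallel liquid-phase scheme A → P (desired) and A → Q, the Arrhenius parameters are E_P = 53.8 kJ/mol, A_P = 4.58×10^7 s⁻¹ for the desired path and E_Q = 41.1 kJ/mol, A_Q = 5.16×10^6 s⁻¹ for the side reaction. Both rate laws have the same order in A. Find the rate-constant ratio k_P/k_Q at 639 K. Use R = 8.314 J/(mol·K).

k_P/k_Q = (A_P/A_Q)·exp[−(E_P−E_Q)/(RT)] = (A_P/A_Q)·exp[(E_Q−E_P)/(RT)].
(E_Q−E_P)/(RT) = (41.1−53.8)×10³/(8.314×639) = -12700/5313 = -2.391.
k_P/k_Q = (4.58×10^7/5.16×10^6)·exp(-2.391) = 8.876 × 0.09158 = 0.813.

0.813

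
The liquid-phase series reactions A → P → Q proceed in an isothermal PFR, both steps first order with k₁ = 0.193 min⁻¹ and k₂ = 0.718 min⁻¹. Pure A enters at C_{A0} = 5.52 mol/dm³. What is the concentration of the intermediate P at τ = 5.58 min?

For first-order series with pure A initially, C_P(τ) = k₁C_{A0}/(k₂−k₁)·(e^(−k₁τ) − e^(−k₂τ)).
e^(−k₁τ) = e^(−0.193×5.58) = e^(−1.077) = 0.3406; e^(−k₂τ) = e^(−4.006) = 0.01820.
C_P = 0.193×5.52/(0.718−0.193) × (0.3406−0.01820) = 2.029×0.3224 = 0.6543 mol/dm³.

0.654 mol/dm³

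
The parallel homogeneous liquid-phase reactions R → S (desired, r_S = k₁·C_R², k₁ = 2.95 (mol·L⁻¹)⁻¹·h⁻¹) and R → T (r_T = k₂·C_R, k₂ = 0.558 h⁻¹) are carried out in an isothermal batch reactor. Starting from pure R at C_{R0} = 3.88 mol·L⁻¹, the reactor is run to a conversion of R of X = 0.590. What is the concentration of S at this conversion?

2.13 mol·L⁻¹

C_R = C_{R0}(1−X) = 1.591 mol·L⁻¹.
Along a PFR/batch, dC_T/dC_R = −r_T/(r_S+r_T) = −k₂/(k₂+k₁·C_R).
Integrating from C_{R0} to C_R: C_T = (0.558/2.95)·ln[(0.558+2.95·3.88)/(0.558+2.95·1.59)] = 0.1892·ln(12.00/5.251) = 0.1564 mol·L⁻¹.
Then C_S = (C_{R0}−C_R) − C_T = 2.289 − 0.1564 = 2.133 mol·L⁻¹.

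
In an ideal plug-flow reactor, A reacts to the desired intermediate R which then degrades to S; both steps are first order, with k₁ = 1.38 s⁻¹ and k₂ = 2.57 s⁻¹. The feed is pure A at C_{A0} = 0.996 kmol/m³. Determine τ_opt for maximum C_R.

For first-order series the maximum of C_R occurs at τ_opt = ln(k₂/k₁)/(k₂−k₁).
= ln(2.57/1.38)/(2.57−1.38) = ln(1.862)/1.190 = 0.6218/1.190 = 0.523 s.

0.523 s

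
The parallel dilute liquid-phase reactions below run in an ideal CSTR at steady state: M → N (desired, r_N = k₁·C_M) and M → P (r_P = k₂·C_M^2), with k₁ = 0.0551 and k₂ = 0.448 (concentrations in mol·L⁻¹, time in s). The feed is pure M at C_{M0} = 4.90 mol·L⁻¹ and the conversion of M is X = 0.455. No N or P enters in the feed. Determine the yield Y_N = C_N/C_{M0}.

Exit C_M = C_{M0}(1−X) = 4.90×0.545 = 2.670 mol·L⁻¹.
In a CSTR the entire volume is at exit conditions, so r_N = 0.0551×2.670 = 0.1471 and r_P = 0.448×2.670^2 = 3.195.
Fraction of consumed M going to N: r_N/(r_N+r_P) = 0.04403.
C_N = 0.04403·C_{M0}·X = 0.04403×4.90×0.455 = 0.0982 mol·L⁻¹; Y_N = C_N/C_{M0} = 0.0200.

0.0200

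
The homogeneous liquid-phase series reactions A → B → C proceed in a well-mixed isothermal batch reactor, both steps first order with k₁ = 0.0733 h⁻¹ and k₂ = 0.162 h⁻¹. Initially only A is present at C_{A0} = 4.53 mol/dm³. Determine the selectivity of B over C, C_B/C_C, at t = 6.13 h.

1.57

For first-order series with pure A initially, C_B(t) = k₁C_{A0}/(k₂−k₁)·(e^(−k₁t) − e^(−k₂t)).
e^(−k₁t) = e^(−0.0733×6.13) = e^(−0.4493) = 0.6381; e^(−k₂t) = e^(−0.9931) = 0.3704.
C_B = 0.0733×4.53/(0.162−0.0733) × (0.6381−0.3704) = 3.744×0.2676 = 1.002 mol/dm³.
C_A = C_{A0}e^(−k₁t) = 2.890 mol/dm³, so C_C = C_{A0}−C_A−C_B = 0.6378 mol/dm³; C_B/C_C = 1.57.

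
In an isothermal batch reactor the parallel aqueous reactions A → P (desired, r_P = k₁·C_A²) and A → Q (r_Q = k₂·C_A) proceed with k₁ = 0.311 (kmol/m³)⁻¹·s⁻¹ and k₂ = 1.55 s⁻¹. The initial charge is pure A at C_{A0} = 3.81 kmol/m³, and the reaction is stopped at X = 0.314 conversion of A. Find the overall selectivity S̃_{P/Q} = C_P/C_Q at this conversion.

C_A = C_{A0}(1−X) = 2.614 kmol/m³.
Along a PFR/batch, dC_Q/dC_A = −r_Q/(r_P+r_Q) = −k₂/(k₂+k₁·C_A).
Integrating from C_{A0} to C_A: C_Q = (1.55/0.311)·ln[(1.55+0.311·3.81)/(1.55+0.311·2.61)] = 4.984·ln(2.735/2.363) = 0.7288 kmol/m³.
Then C_P = (C_{A0}−C_A) − C_Q = 1.196 − 0.7288 = 0.4675 kmol/m³.
S̃_{P/Q} = C_P/C_Q = 0.4675/0.7288 = 0.642.

0.642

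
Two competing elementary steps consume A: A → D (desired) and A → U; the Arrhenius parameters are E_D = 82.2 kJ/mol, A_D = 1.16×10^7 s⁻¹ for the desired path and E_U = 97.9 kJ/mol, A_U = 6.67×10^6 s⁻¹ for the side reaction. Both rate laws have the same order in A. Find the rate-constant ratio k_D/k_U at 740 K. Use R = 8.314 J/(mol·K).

22.3

With equal orders, S_{D/U} = k_D/k_U = (A_D/A_U)·exp[(E_U−E_D)/(RT)].
(E_U−E_D)/(RT) = (97.9−82.2)×10³/(8.314×740) = 15700/6152 = 2.552.
k_D/k_U = (1.16×10^7/6.67×10^6)·exp(2.552) = 1.739 × 12.83 = 22.3.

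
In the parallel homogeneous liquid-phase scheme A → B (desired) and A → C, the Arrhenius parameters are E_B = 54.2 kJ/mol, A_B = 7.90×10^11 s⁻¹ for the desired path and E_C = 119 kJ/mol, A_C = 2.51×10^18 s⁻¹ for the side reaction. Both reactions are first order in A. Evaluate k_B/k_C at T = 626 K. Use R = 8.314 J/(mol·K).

With equal orders, S_{B/C} = k_B/k_C = (A_B/A_C)·exp[(E_C−E_B)/(RT)].
(E_C−E_B)/(RT) = (119−54.2)×10³/(8.314×626) = 64800/5205 = 12.45.
k_B/k_C = (7.90×10^11/2.51×10^18)·exp(12.45) = 3.147×10^-7 × 2.554×10^5 = 0.0804.

0.0804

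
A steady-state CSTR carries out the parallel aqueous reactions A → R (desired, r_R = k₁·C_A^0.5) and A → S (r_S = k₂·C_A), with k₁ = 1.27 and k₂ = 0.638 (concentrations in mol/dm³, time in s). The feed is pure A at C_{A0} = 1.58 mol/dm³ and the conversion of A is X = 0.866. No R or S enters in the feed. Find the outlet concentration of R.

1.11 mol/dm³

Exit C_A = C_{A0}(1−X) = 1.58×0.134 = 0.2117 mol/dm³.
Rates in a CSTR are evaluated at the outlet concentration: r_R = 1.27×0.2117^0.5 = 0.5844, r_S = 0.638×0.2117 = 0.1351.
Fraction of consumed A going to R: r_R/(r_R+r_S) = 0.8122.
C_R = 0.8122·C_{A0}·X = 0.8122×1.58×0.866 = 1.11 mol/dm³.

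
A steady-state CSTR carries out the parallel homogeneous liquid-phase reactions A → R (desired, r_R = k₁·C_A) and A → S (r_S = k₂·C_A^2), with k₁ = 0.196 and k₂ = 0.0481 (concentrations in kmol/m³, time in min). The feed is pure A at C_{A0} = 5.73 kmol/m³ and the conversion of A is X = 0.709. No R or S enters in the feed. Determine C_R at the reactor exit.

2.88 kmol/m³

Exit C_A = C_{A0}(1−X) = 5.73×0.291 = 1.667 kmol/m³.
In a CSTR the entire volume is at exit conditions, so r_R = 0.196×1.667 = 0.3268 and r_S = 0.0481×1.667^2 = 0.1337.
Fraction of consumed A going to R: r_R/(r_R+r_S) = 0.7096.
C_R = 0.7096·C_{A0}·X = 0.7096×5.73×0.709 = 2.88 kmol/m³.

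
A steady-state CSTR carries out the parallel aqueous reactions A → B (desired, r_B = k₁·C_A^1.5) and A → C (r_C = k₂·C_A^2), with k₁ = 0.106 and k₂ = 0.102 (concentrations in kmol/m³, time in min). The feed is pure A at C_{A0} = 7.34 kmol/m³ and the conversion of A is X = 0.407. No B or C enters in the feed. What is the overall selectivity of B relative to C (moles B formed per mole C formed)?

Exit C_A = C_{A0}(1−X) = 7.34×0.593 = 4.353 kmol/m³.
Rates in a CSTR are evaluated at the outlet concentration: r_B = 0.106×4.353^1.5 = 0.9626, r_C = 0.102×4.353^2 = 1.932.
Overall selectivity = C_B/C_C = r_Bτ/(r_Cτ) = r_B/r_C = 0.498.

0.498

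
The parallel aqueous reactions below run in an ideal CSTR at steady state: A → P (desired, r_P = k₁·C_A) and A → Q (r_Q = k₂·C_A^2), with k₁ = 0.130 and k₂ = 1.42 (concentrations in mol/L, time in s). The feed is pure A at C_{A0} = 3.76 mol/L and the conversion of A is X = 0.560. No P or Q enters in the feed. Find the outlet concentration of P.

Exit C_A = C_{A0}(1−X) = 3.76×0.440 = 1.654 mol/L.
In a CSTR the entire volume is at exit conditions, so r_P = 0.130×1.654 = 0.2151 and r_Q = 1.42×1.654^2 = 3.887.
Fraction of consumed A going to P: r_P/(r_P+r_Q) = 0.05244.
C_P = 0.05244·C_{A0}·X = 0.05244×3.76×0.560 = 0.110 mol/L.

0.110 mol/L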